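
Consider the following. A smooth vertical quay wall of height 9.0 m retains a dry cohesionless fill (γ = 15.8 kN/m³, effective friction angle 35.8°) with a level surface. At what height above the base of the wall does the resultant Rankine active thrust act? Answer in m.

3.00 m

K_a = 0.2619.
The pressure distribution is triangular, so the resultant acts at H/3 above the base = 9.0/3 = 3.000 m.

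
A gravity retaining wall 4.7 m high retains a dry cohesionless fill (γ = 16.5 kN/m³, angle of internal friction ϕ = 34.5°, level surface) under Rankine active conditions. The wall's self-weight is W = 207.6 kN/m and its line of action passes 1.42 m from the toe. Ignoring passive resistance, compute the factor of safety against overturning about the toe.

3.73

K_a = tan²(45° − 34.5°/2) = 0.2768.
P_a = ½K_aγH² = 0.5×0.2768×16.5×4.7² = 50.45 kN/m, acting at H/3 = 1.567 m above the base.
Overturning moment M_o = P_a × H/3 = 50.45 × 1.567 = 79.03.
Resisting moment M_r = W × 1.42 = 207.6 × 1.42 = 294.8.
FS_overturning = M_r/M_o = 294.8/79.03 = 3.730.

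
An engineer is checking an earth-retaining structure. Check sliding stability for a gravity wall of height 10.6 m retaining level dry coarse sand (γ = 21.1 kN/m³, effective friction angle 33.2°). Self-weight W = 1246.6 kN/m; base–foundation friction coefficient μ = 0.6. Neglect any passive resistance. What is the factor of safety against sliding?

K_a = tan²(45° − 33.2°/2) = 0.2924.
P_a = ½K_aγH² = 0.5×0.2924×21.1×10.6² = 346.6 kN/m, acting at H/3 = 3.533 m above the base.
FS_sliding = μW / P_a = 0.6×1246.6 / 346.6 = 2.158.

2.16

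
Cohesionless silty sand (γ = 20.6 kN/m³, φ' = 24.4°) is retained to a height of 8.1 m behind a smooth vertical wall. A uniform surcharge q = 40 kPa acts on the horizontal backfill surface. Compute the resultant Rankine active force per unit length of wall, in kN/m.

415 kN/m

K_a = tan²(45° − φ/2) = 0.4153.
Soil triangle: ½ K_a γ H² = 0.5×0.4153×20.6×8.1² = 280.7 kN/m.
Surcharge rectangle: K_a q H = 0.4153×40×8.1 = 134.6 kN/m.
Total = 280.7 + 134.6 = 415.2 kN/m.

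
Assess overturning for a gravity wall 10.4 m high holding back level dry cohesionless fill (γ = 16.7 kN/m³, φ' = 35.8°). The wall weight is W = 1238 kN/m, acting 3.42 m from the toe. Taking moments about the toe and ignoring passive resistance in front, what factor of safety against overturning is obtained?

5.16

K_a = tan²(45° − 35.8°/2) = 0.2619.
P_a = ½K_aγH² = 0.5×0.2619×16.7×10.4² = 236.5 kN/m, acting at H/3 = 3.467 m above the base.
Overturning moment M_o = P_a × H/3 = 236.5 × 3.467 = 819.9.
Resisting moment M_r = W × 3.42 = 1238 × 3.42 = 4234.
FS_overturning = M_r/M_o = 4234/819.9 = 5.164.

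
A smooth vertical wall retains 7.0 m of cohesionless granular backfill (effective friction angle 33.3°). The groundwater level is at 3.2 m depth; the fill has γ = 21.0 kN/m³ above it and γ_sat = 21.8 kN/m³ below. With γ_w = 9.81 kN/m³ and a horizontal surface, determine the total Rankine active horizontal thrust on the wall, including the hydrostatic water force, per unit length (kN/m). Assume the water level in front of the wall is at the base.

K_a = tan²(45° − φ/2) = 0.2911.
γ' = 21.8 − 9.81 = 11.99 kN/m³. Depth below WT = 3.8 m.
σ'_h at WT = K_a γ d_w = 19.56 kPa; at base = 19.56 + K_a γ' × 3.8 = 32.83 kPa.
P₁ (0–3.2 m) = ½×19.56×3.2 = 31.30. P₂ (3.2–7.0 m) = ½(19.56+32.83)×3.8 = 99.55.
P_w = ½ γ_w h₂² = 0.5×9.81×3.8² = 70.83. Total = 31.30+99.55+70.83 = 201.7 kN/m.

202 kN/m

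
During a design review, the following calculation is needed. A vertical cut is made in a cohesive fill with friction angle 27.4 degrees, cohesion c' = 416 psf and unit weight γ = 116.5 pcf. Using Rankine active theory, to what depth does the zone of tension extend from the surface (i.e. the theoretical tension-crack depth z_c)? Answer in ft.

11.7 ft

K_a = tan²(45° − 27.4°/2) = 0.3697; √K_a = 0.6080.
The active pressure is zero where K_a γ z = 2c√K_a, so z_c = 2c/(γ√K_a) = 2×416/(116.5×0.6080) = 11.75 ft.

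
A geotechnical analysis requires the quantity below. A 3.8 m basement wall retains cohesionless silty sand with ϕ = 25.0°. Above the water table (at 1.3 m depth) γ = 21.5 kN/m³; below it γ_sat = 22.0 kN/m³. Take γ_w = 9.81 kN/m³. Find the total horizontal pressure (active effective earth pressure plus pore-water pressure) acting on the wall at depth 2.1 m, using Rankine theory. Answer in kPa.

23.1 kPa

K_a = (1 − sin φ)/(1 + sin φ) = 0.4059.
γ' = 22.0 − 9.81 = 12.19 kN/m³.
Effective vertical stress at 2.1 m: σ'_v = 21.5×1.3 + 12.19×0.800 = 37.70 kPa.
σ'_h = K_a σ'_v = 0.4059 × 37.70 = 15.30 kPa; u = γ_w × 0.800 = 7.848 kPa.
Total σ_h = 15.30 + 7.848 = 23.15 kPa.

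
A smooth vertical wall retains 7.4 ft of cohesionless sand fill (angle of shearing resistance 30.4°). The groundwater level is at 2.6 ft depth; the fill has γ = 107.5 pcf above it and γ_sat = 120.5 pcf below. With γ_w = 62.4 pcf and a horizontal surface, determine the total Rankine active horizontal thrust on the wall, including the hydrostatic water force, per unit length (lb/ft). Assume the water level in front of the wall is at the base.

K_a = tan²(45° − φ/2) = 0.3280.
γ' = 120.5 − 62.4 = 58.10 pcf. Depth below WT = 4.8 ft.
σ'_h at WT = K_a γ d_w = 91.67 psf; at base = 91.67 + K_a γ' × 4.8 = 183.1 psf.
P₁ (0–2.6 ft) = ½×91.67×2.6 = 119.2. P₂ (2.6–7.4 ft) = ½(91.67+183.1)×4.8 = 659.6.
P_w = ½ γ_w h₂² = 0.5×62.4×4.8² = 718.8. Total = 119.2+659.6+718.8 = 1498 lb/ft.

1500 lb/ft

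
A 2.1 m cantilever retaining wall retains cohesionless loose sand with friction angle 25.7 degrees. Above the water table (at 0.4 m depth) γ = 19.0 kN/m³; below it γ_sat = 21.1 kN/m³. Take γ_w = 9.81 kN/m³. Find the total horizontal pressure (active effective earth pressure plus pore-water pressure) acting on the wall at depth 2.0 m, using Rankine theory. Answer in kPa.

25.8 kPa

K_a = (1 − sin φ)/(1 + sin φ) = 0.3950.
γ' = 21.1 − 9.81 = 11.29 kN/m³.
Effective vertical stress at 2.0 m: σ'_v = 19.0×0.4 + 11.29×1.60 = 25.66 kPa.
σ'_h = K_a σ'_v = 0.3950 × 25.66 = 10.14 kPa; u = γ_w × 1.60 = 15.70 kPa.
Total σ_h = 10.14 + 15.70 = 25.83 kPa.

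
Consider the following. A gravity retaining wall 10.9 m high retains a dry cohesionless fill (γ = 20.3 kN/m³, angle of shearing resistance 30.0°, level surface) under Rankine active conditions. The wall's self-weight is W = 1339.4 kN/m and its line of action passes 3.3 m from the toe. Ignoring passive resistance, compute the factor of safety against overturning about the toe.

3.03

K_a = tan²(45° − 30.0°/2) = 0.3333.
P_a = ½K_aγH² = 0.5×0.3333×20.3×10.9² = 402.0 kN/m, acting at H/3 = 3.633 m above the base.
Overturning moment M_o = P_a × H/3 = 402.0 × 3.633 = 1461.
Resisting moment M_r = W × 3.3 = 1339.4 × 3.3 = 4420.
FS_overturning = M_r/M_o = 4420/1461 = 3.026.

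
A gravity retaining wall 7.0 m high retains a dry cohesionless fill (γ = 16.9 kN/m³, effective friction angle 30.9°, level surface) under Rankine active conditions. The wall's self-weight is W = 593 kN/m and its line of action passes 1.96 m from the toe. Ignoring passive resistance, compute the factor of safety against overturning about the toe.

K_a = tan²(45° − 30.9°/2) = 0.3214.
P_a = ½K_aγH² = 0.5×0.3214×16.9×7.0² = 133.1 kN/m, acting at H/3 = 2.333 m above the base.
Overturning moment M_o = P_a × H/3 = 133.1 × 2.333 = 310.5.
Resisting moment M_r = W × 1.96 = 593 × 1.96 = 1162.
FS_overturning = M_r/M_o = 1162/310.5 = 3.743.

3.74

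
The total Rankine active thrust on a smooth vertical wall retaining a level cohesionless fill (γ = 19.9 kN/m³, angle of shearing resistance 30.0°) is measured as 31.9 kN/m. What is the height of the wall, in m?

3.10 m

K_a = 0.3333. P_a = ½ K_a γ H² ⇒ H = √(2P_a/(K_a γ)).
H = √(2×31.9/(0.3333×19.9)) = 3.101 m.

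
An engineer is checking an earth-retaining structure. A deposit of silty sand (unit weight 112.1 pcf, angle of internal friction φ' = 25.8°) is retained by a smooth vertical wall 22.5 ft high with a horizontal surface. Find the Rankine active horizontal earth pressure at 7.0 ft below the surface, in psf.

309 psf

K_a = (1 − sin φ)/(1 + sin φ) = 0.3935.
σ_h = K_a γ z = 0.3935 × 112.1 × 7.0 = 308.8 psf.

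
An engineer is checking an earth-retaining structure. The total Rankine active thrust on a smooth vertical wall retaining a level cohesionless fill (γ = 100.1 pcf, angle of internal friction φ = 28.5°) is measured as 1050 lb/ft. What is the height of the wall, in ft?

K_a = 0.3540. P_a = ½ K_a γ H² ⇒ H = √(2P_a/(K_a γ)).
H = √(2×1050/(0.3540×100.1)) = 7.699 ft.

7.70 ft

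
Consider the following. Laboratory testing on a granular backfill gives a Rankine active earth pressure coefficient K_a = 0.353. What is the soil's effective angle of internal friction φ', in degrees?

28.6°

K_a = tan²(45° − φ/2) ⇒ 45° − φ/2 = arctan(√0.353) = 30.72°.
φ = 2(45° − 30.72°) = 28.57°.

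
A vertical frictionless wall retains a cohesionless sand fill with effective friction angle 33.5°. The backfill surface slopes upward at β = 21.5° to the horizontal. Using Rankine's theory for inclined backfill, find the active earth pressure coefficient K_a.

0.359

K_a = cos β · (cos β − √(cos²β − cos²φ)) / (cos β + √(cos²β − cos²φ)).
cos β = 0.9304, cos φ = 0.8339, √(cos²β − cos²φ) = 0.4127.
K_a = 0.9304 × (0.9304 − 0.4127)/(0.9304 + 0.4127) = 0.3587.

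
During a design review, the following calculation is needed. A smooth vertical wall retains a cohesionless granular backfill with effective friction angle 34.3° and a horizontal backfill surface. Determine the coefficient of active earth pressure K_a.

0.279

K_a = (1 − sin φ)/(1 + sin φ) = (1 − sin 34.3°)/(1 + sin 34.3°) = 0.2792.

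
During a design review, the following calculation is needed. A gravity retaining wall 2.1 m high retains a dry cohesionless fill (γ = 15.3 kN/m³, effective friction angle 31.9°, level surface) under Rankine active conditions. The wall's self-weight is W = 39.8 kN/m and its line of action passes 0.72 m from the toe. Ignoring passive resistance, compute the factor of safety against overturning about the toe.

3.93

K_a = tan²(45° − 31.9°/2) = 0.3085.
P_a = ½K_aγH² = 0.5×0.3085×15.3×2.1² = 10.41 kN/m, acting at H/3 = 0.7000 m above the base.
Overturning moment M_o = P_a × H/3 = 10.41 × 0.7000 = 7.286.
Resisting moment M_r = W × 0.72 = 39.8 × 0.72 = 28.66.
FS_overturning = M_r/M_o = 28.66/7.286 = 3.933.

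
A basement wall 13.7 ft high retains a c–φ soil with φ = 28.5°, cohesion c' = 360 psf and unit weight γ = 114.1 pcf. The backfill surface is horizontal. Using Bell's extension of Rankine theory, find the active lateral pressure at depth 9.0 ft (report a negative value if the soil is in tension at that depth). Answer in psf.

K_a = (1 − sin φ)/(1 + sin φ) = 0.3540.
σ_a = K_a γ z − 2c√K_a = 0.3540×114.1×9.0 − 2×360×0.5949 = -64.88 psf.

-64.9 psf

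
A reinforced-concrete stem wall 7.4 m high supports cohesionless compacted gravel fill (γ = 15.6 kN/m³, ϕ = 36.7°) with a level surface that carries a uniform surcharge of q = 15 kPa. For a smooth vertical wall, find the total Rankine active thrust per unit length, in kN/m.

K_a = tan²(45° − φ/2) = 0.2519.
Soil triangle: ½ K_a γ H² = 0.5×0.2519×15.6×7.4² = 107.6 kN/m.
Surcharge rectangle: K_a q H = 0.2519×15×7.4 = 27.96 kN/m.
Total = 107.6 + 27.96 = 135.5 kN/m.

136 kN/m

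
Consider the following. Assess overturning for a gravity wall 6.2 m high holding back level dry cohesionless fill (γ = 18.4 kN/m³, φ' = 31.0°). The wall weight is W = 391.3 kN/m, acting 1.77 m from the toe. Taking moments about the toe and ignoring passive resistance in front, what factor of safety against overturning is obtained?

2.96

K_a = tan²(45° − 31.0°/2) = 0.3201.
P_a = ½K_aγH² = 0.5×0.3201×18.4×6.2² = 113.2 kN/m, acting at H/3 = 2.067 m above the base.
Overturning moment M_o = P_a × H/3 = 113.2 × 2.067 = 234.0.
Resisting moment M_r = W × 1.77 = 391.3 × 1.77 = 692.6.
FS_overturning = M_r/M_o = 692.6/234.0 = 2.960.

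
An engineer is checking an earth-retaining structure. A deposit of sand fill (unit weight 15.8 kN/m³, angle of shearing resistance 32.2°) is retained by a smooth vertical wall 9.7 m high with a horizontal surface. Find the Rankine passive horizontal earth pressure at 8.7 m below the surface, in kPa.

451 kPa

K_p = (1 + sin φ)/(1 − sin φ) = 3.282.
σ_h = K_p γ z = 3.282 × 15.8 × 8.7 = 451.1 kPa.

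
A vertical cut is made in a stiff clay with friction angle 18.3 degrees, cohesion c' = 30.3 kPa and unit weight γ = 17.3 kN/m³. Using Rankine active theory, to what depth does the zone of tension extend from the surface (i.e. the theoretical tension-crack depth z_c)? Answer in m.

K_a = tan²(45° − 18.3°/2) = 0.5221; √K_a = 0.7226.
The active pressure is zero where K_a γ z = 2c√K_a, so z_c = 2c/(γ√K_a) = 2×30.3/(17.3×0.7226) = 4.848 m.

4.85 m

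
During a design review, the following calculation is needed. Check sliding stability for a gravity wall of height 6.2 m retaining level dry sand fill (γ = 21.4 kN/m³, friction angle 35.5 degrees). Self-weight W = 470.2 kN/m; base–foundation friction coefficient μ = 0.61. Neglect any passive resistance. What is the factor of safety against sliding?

K_a = tan²(45° − 35.5°/2) = 0.2653.
P_a = ½K_aγH² = 0.5×0.2653×21.4×6.2² = 109.1 kN/m, acting at H/3 = 2.067 m above the base.
FS_sliding = μW / P_a = 0.61×470.2 / 109.1 = 2.629.

2.63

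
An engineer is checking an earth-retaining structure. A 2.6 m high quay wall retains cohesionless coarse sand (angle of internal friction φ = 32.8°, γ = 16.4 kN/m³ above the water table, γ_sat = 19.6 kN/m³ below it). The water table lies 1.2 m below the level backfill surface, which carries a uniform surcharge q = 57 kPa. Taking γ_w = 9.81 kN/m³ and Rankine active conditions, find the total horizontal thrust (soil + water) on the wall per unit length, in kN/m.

68.2 kN/m

K_a = tan²(45° − φ/2) = 0.2973.
γ' = 19.6 − 9.81 = 9.790 kN/m³. h₂ = H − d_w = 1.4 m.
σ'_h: at surface K_a·q = 16.94; at WT K_a(q+γd_w) = 22.79; at base K_a(q+γd_w+γ'h₂) = 26.87 kPa.
P₁ = ½(16.94+22.79)×1.2 = 23.84; P₂ = ½(22.79+26.87)×1.4 = 34.76; P_w = ½γ_w h₂² = 9.614.
Total = 23.84+34.76+9.614 = 68.22 kN/m.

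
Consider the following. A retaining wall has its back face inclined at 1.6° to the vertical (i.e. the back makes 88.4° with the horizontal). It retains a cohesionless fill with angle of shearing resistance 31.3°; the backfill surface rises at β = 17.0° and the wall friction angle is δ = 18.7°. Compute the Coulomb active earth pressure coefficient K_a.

0.379

K_a = sin²(α+φ) / [sin²α · sin(α−δ) · (1 + √{sin(φ+δ)sin(φ−β) / (sin(α−δ)sin(α+β))})²].
With α = 88.4°, φ = 31.3°, δ = 18.7°, β = 17.0°: K_a = 0.3790.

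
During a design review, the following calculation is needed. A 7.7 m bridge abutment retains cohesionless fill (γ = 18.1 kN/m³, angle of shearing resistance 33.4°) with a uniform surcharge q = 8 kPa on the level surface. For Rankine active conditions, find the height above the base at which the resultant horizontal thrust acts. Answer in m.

2.70 m

K_a = 0.2899.
Triangular part P₁ = ½K_aγH² = 155.6 at H/3 = 2.567 m; rectangular part P₂ = K_a q H = 17.86 at H/2 = 3.850 m.
ȳ = (P₁·2.567 + P₂·3.850)/(P₁+P₂) = 2.699 m.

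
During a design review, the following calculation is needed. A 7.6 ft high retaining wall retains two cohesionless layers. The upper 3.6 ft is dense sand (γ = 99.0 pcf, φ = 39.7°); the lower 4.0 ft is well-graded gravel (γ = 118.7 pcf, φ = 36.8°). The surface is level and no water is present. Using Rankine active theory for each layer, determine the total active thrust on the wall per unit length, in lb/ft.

K_a1 = tan²(45°−39.7°/2) = 0.2204; K_a2 = tan²(45°−36.8°/2) = 0.2508.
Layer 1: σ at base = K_a1 γ₁ h₁ = 78.56 psf; P₁ = ½×78.56×3.6 = 141.4.
Layer 2: σ_v at top = γ₁h₁ = 356.4; σ_h top = K_a2×356.4 = 89.37; σ_h base = K_a2×(356.4+118.7×4.0) = 208.4.
P₂ = ½(89.37+208.4)×4.0 = 595.6. Total P_a = 141.4+595.6 = 737.0 lb/ft.

737 lb/ft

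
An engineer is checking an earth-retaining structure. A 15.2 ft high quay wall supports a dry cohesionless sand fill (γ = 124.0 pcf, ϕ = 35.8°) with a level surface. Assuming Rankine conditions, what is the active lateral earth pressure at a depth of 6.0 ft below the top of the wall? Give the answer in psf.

K_a = (1 − sin φ)/(1 + sin φ) = 0.2619.
σ_h = K_a γ z = 0.2619 × 124.0 × 6.0 = 194.8 psf.

195 psf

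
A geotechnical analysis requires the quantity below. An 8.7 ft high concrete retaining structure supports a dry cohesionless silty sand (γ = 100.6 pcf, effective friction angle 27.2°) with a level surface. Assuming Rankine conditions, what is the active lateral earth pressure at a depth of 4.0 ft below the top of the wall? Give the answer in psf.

150 psf

K_a = (1 − sin φ)/(1 + sin φ) = 0.3726.
σ_h = K_a γ z = 0.3726 × 100.6 × 4.0 = 149.9 psf.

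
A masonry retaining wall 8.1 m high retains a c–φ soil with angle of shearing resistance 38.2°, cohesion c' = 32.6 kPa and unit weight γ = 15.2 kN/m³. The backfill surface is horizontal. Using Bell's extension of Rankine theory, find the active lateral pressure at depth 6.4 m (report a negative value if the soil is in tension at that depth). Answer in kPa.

K_a = (1 − sin φ)/(1 + sin φ) = 0.2358.
σ_a = K_a γ z − 2c√K_a = 0.2358×15.2×6.4 − 2×32.6×0.4856 = -8.723 kPa.

-8.72 kPa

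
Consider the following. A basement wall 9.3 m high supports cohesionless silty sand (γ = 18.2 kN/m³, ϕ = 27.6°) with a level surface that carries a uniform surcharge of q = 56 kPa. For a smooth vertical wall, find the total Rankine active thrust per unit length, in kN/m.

K_a = tan²(45° − φ/2) = 0.3668.
Soil triangle: ½ K_a γ H² = 0.5×0.3668×18.2×9.3² = 288.7 kN/m.
Surcharge rectangle: K_a q H = 0.3668×56×9.3 = 191.0 kN/m.
Total = 288.7 + 191.0 = 479.7 kN/m.

480 kN/m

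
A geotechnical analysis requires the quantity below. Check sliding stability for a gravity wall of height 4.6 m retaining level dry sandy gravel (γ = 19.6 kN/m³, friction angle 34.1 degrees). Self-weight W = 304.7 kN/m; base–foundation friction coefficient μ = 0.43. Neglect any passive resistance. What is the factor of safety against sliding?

2.24

K_a = tan²(45° − 34.1°/2) = 0.2815.
P_a = ½K_aγH² = 0.5×0.2815×19.6×4.6² = 58.38 kN/m, acting at H/3 = 1.533 m above the base.
FS_sliding = μW / P_a = 0.43×304.7 / 58.38 = 2.244.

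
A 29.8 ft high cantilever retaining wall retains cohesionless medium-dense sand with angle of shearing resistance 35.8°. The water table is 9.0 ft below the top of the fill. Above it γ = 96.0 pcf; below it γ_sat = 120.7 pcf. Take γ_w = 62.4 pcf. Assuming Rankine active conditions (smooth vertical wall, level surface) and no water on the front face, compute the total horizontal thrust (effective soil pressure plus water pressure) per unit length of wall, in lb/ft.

22500 lb/ft

K_a = tan²(45° − φ/2) = 0.2619.
γ' = 120.7 − 62.4 = 58.30 pcf. Depth below WT = 20.8 ft.
σ'_h at WT = K_a γ d_w = 226.2 psf; at base = 226.2 + K_a γ' × 20.8 = 543.8 psf.
P₁ (0–9.0 ft) = ½×226.2×9.0 = 1018. P₂ (9.0–29.8 ft) = ½(226.2+543.8)×20.8 = 8008.
P_w = ½ γ_w h₂² = 0.5×62.4×20.8² = 13500. Total = 1018+8008+13500 = 22520 lb/ft.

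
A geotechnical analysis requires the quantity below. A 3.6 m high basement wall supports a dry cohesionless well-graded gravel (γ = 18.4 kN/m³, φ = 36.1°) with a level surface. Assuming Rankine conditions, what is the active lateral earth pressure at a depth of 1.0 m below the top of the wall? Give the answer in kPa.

K_a = (1 − sin φ)/(1 + sin φ) = 0.2585.
σ_h = K_a γ z = 0.2585 × 18.4 × 1.0 = 4.756 kPa.

4.76 kPa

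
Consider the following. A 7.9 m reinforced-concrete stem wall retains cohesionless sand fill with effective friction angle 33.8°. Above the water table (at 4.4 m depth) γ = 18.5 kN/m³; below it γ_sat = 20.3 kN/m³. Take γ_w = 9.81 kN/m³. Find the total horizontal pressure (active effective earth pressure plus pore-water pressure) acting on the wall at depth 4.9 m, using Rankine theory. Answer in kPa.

29.6 kPa

K_a = (1 − sin φ)/(1 + sin φ) = 0.2851.
γ' = 20.3 − 9.81 = 10.49 kN/m³.
Effective vertical stress at 4.9 m: σ'_v = 18.5×4.4 + 10.49×0.500 = 86.65 kPa.
σ'_h = K_a σ'_v = 0.2851 × 86.65 = 24.70 kPa; u = γ_w × 0.500 = 4.905 kPa.
Total σ_h = 24.70 + 4.905 = 29.61 kPa.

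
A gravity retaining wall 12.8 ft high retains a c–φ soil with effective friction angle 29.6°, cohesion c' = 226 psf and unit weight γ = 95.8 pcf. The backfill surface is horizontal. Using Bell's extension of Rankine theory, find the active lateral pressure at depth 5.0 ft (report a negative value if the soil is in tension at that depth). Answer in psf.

-101 psf

K_a = (1 − sin φ)/(1 + sin φ) = 0.3387.
σ_a = K_a γ z − 2c√K_a = 0.3387×95.8×5.0 − 2×226×0.5820 = -100.8 psf.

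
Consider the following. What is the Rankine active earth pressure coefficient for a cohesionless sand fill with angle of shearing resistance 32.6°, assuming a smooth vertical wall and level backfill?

0.300

K_a = tan²(45° − φ/2) = tan²(28.70°) = 0.2997.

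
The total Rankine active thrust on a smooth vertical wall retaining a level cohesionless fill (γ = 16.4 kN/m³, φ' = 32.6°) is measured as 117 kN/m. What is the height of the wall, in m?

K_a = 0.2997. P_a = ½ K_a γ H² ⇒ H = √(2P_a/(K_a γ)).
H = √(2×117/(0.2997×16.4)) = 6.899 m.

6.90 m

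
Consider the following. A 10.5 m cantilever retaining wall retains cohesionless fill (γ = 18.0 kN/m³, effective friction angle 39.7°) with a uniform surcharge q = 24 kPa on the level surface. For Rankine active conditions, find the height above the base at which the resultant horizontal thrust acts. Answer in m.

3.85 m

K_a = 0.2204.
Triangular part P₁ = ½K_aγH² = 218.7 at H/3 = 3.500 m; rectangular part P₂ = K_a q H = 55.55 at H/2 = 5.250 m.
ȳ = (P₁·3.500 + P₂·5.250)/(P₁+P₂) = 3.854 m.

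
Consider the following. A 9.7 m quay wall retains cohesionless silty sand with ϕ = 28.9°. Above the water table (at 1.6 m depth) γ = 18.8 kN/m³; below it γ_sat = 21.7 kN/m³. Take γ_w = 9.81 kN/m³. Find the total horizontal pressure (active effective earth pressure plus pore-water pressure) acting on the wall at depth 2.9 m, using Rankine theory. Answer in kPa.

28.6 kPa

K_a = (1 − sin φ)/(1 + sin φ) = 0.3484.
γ' = 21.7 − 9.81 = 11.89 kN/m³.
Effective vertical stress at 2.9 m: σ'_v = 18.8×1.6 + 11.89×1.30 = 45.54 kPa.
σ'_h = K_a σ'_v = 0.3484 × 45.54 = 15.86 kPa; u = γ_w × 1.30 = 12.75 kPa.
Total σ_h = 15.86 + 12.75 = 28.62 kPa.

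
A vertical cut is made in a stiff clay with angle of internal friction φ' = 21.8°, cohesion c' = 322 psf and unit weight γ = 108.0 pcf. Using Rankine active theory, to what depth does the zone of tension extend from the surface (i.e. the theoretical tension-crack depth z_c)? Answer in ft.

K_a = tan²(45° − 21.8°/2) = 0.4584; √K_a = 0.6771.
The active pressure is zero where K_a γ z = 2c√K_a, so z_c = 2c/(γ√K_a) = 2×322/(108.0×0.6771) = 8.807 ft.

8.81 ft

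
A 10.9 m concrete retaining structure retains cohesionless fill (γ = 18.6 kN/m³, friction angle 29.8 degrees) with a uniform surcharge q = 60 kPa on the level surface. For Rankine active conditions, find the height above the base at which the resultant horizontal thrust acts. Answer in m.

K_a = 0.3360.
Triangular part P₁ = ½K_aγH² = 371.3 at H/3 = 3.633 m; rectangular part P₂ = K_a q H = 219.8 at H/2 = 5.450 m.
ȳ = (P₁·3.633 + P₂·5.450)/(P₁+P₂) = 4.309 m.

4.31 m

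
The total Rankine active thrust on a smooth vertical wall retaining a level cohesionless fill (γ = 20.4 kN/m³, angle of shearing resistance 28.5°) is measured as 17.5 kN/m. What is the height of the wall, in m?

K_a = 0.3540. P_a = ½ K_a γ H² ⇒ H = √(2P_a/(K_a γ)).
H = √(2×17.5/(0.3540×20.4)) = 2.202 m.

2.20 m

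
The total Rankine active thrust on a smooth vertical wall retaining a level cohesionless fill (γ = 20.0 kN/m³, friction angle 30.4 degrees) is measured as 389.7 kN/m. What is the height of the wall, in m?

10.9 m

K_a = 0.3280. P_a = ½ K_a γ H² ⇒ H = √(2P_a/(K_a γ)).
H = √(2×389.7/(0.3280×20.0)) = 10.90 m.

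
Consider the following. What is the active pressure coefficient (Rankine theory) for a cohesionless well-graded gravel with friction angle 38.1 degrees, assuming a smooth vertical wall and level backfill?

K_a = tan²(45° − φ/2) = tan²(25.95°) = 0.2368.

0.237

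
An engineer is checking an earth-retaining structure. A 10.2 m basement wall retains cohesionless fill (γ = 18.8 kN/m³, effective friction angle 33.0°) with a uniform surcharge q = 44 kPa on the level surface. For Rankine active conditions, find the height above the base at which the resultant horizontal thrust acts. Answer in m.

K_a = 0.2948.
Triangular part P₁ = ½K_aγH² = 288.3 at H/3 = 3.400 m; rectangular part P₂ = K_a q H = 132.3 at H/2 = 5.100 m.
ȳ = (P₁·3.400 + P₂·5.100)/(P₁+P₂) = 3.935 m.

3.93 m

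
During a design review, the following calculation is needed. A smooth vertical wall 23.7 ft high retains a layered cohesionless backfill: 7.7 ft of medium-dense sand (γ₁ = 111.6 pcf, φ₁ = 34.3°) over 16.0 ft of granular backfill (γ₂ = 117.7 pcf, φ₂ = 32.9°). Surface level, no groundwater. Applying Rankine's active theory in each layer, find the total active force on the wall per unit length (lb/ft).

K_a1 = tan²(45°−34.3°/2) = 0.2792; K_a2 = tan²(45°−32.9°/2) = 0.2960.
Layer 1: σ at base = K_a1 γ₁ h₁ = 239.9 psf; P₁ = ½×239.9×7.7 = 923.6.
Layer 2: σ_v at top = γ₁h₁ = 859.3; σ_h top = K_a2×859.3 = 254.4; σ_h base = K_a2×(859.3+117.7×16.0) = 811.9.
P₂ = ½(254.4+811.9)×16.0 = 8530. Total P_a = 923.6+8530 = 9454 lb/ft.

9450 lb/ft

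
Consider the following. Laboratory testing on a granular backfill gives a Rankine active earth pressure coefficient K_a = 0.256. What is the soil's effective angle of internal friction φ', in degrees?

K_a = tan²(45° − φ/2) ⇒ 45° − φ/2 = arctan(√0.256) = 26.84°.
φ = 2(45° − 26.84°) = 36.32°.

36.3°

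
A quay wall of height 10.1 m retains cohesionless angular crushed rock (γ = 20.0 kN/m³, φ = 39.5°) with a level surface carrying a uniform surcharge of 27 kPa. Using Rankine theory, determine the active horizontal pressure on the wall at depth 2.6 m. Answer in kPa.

K_a = (1 − sin φ)/(1 + sin φ) = 0.2224.
σ_v = γz + q = 20.0 × 2.6 + 27 = 79.00 kPa.
σ_h = K_a σ_v = 0.2224 × 79.00 = 17.57 kPa.

17.6 kPa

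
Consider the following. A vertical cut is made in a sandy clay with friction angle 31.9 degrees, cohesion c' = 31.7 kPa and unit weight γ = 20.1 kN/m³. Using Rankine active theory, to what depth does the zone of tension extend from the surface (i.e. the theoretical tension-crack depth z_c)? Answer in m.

5.68 m

K_a = tan²(45° − 31.9°/2) = 0.3085; √K_a = 0.5555.
The active pressure is zero where K_a γ z = 2c√K_a, so z_c = 2c/(γ√K_a) = 2×31.7/(20.1×0.5555) = 5.679 m.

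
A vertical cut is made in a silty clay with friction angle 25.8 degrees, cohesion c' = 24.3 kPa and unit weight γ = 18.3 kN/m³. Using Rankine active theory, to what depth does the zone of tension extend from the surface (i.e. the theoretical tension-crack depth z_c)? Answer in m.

4.23 m

K_a = tan²(45° − 25.8°/2) = 0.3935; √K_a = 0.6273.
The active pressure is zero where K_a γ z = 2c√K_a, so z_c = 2c/(γ√K_a) = 2×24.3/(18.3×0.6273) = 4.234 m.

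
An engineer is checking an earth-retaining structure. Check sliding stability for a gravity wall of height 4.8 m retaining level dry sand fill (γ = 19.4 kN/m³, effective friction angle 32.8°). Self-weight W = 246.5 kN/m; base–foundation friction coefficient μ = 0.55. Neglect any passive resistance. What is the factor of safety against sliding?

2.04

K_a = tan²(45° − 32.8°/2) = 0.2973.
P_a = ½K_aγH² = 0.5×0.2973×19.4×4.8² = 66.43 kN/m, acting at H/3 = 1.600 m above the base.
FS_sliding = μW / P_a = 0.55×246.5 / 66.43 = 2.041.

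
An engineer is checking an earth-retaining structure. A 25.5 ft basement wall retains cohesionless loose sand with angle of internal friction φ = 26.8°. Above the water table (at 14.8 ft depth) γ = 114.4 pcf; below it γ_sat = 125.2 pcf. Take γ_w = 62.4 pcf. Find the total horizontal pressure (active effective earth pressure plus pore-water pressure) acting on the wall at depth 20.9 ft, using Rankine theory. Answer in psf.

K_a = (1 − sin φ)/(1 + sin φ) = 0.3785.
γ' = 125.2 − 62.4 = 62.80 pcf.
Effective vertical stress at 20.9 ft: σ'_v = 114.4×14.8 + 62.80×6.10 = 2076 psf.
σ'_h = K_a σ'_v = 0.3785 × 2076 = 785.8 psf; u = γ_w × 6.10 = 380.6 psf.
Total σ_h = 785.8 + 380.6 = 1166 psf.

1170 psf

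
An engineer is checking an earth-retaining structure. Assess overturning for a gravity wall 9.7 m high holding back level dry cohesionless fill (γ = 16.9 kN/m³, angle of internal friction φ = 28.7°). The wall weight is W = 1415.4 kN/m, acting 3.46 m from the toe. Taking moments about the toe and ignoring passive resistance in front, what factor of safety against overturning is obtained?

5.43

K_a = tan²(45° − 28.7°/2) = 0.3511.
P_a = ½K_aγH² = 0.5×0.3511×16.9×9.7² = 279.2 kN/m, acting at H/3 = 3.233 m above the base.
Overturning moment M_o = P_a × H/3 = 279.2 × 3.233 = 902.7.
Resisting moment M_r = W × 3.46 = 1415.4 × 3.46 = 4897.
FS_overturning = M_r/M_o = 4897/902.7 = 5.425.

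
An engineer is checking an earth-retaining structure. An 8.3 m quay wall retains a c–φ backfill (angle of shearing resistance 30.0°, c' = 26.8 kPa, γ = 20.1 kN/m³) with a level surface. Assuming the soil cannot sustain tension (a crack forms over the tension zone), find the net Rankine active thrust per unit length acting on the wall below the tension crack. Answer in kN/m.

K_a = 0.3333; √K_a = 0.5774.
Tension-crack depth z_c = 2c/(γ√K_a) = 2×26.8/(20.1×0.5774) = 4.619 m.
σ_a at base = K_a γ H − 2c√K_a = 0.3333×20.1×8.3 − 2×26.8×0.5774 = 24.66 kPa.
P_a = ½ × 24.66 × (H − z_c) = 0.5×24.66×3.681 = 45.40 kN/m.

45.4 kN/m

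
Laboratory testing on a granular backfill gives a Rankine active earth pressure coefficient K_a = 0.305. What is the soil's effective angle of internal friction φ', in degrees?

32.2°

K_a = tan²(45° − φ/2) ⇒ 45° − φ/2 = arctan(√0.305) = 28.91°.
φ = 2(45° − 28.91°) = 32.18°.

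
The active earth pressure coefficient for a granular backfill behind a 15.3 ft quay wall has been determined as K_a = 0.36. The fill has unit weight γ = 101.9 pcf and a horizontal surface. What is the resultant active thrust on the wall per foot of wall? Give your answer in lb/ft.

P = ½ K_a γ H² = 0.5 × 0.36 × 101.9 × 15.3² = 4294 lb/ft.

4290 lb/ft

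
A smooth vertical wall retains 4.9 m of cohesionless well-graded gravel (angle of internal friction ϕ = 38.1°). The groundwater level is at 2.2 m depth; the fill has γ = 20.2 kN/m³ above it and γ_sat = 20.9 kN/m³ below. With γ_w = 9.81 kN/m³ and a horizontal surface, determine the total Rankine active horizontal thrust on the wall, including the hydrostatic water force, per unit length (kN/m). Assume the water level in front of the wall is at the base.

K_a = tan²(45° − φ/2) = 0.2368.
γ' = 20.9 − 9.81 = 11.09 kN/m³. Depth below WT = 2.7 m.
σ'_h at WT = K_a γ d_w = 10.52 kPa; at base = 10.52 + K_a γ' × 2.7 = 17.62 kPa.
P₁ (0–2.2 m) = ½×10.52×2.2 = 11.58. P₂ (2.2–4.9 m) = ½(10.52+17.62)×2.7 = 37.99.
P_w = ½ γ_w h₂² = 0.5×9.81×2.7² = 35.76. Total = 11.58+37.99+35.76 = 85.32 kN/m.

85.3 kN/m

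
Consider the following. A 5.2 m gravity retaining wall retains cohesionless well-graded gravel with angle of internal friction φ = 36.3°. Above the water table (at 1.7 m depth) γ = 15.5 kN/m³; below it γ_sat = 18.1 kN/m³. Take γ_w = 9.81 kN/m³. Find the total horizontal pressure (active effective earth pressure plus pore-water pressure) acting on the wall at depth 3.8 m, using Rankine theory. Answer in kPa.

K_a = (1 − sin φ)/(1 + sin φ) = 0.2563.
γ' = 18.1 − 9.81 = 8.290 kN/m³.
Effective vertical stress at 3.8 m: σ'_v = 15.5×1.7 + 8.290×2.10 = 43.76 kPa.
σ'_h = K_a σ'_v = 0.2563 × 43.76 = 11.21 kPa; u = γ_w × 2.10 = 20.60 kPa.
Total σ_h = 11.21 + 20.60 = 31.82 kPa.

31.8 kPa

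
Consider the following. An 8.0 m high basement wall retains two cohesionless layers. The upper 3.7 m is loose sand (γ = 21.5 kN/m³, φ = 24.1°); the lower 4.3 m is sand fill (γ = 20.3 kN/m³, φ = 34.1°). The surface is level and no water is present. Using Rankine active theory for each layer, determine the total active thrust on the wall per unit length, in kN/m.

211 kN/m

K_a1 = tan²(45°−24.1°/2) = 0.4201; K_a2 = tan²(45°−34.1°/2) = 0.2815.
Layer 1: σ at base = K_a1 γ₁ h₁ = 33.42 kPa; P₁ = ½×33.42×3.7 = 61.83.
Layer 2: σ_v at top = γ₁h₁ = 79.55; σ_h top = K_a2×79.55 = 22.40; σ_h base = K_a2×(79.55+20.3×4.3) = 46.97.
P₂ = ½(22.40+46.97)×4.3 = 149.1. Total P_a = 61.83+149.1 = 211.0 kN/m.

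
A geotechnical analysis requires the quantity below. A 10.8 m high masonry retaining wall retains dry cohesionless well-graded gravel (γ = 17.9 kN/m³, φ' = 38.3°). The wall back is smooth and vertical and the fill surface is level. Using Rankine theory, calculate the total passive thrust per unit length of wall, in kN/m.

4450 kN/m

K_p = tan²(45° + φ/2) = 4.260.
P_p = ½ K_p γ H² = 0.5 × 4.260 × 17.9 × 10.8² = 4447 kN/m.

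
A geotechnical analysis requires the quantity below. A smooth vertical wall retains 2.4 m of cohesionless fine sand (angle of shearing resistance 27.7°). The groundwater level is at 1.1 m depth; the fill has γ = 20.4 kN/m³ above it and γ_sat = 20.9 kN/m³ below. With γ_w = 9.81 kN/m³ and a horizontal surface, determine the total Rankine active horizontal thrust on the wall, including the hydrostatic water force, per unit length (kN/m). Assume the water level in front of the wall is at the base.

K_a = tan²(45° − φ/2) = 0.3653.
γ' = 20.9 − 9.81 = 11.09 kN/m³. Depth below WT = 1.3 m.
σ'_h at WT = K_a γ d_w = 8.198 kPa; at base = 8.198 + K_a γ' × 1.3 = 13.47 kPa.
P₁ (0–1.1 m) = ½×8.198×1.1 = 4.509. P₂ (1.1–2.4 m) = ½(8.198+13.47)×1.3 = 14.08.
P_w = ½ γ_w h₂² = 0.5×9.81×1.3² = 8.289. Total = 4.509+14.08+8.289 = 26.88 kN/m.

26.9 kN/m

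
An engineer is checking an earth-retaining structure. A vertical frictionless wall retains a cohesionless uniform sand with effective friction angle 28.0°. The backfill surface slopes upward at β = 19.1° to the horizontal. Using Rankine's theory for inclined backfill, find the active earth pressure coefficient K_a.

0.449

K_a = cos β · (cos β − √(cos²β − cos²φ)) / (cos β + √(cos²β − cos²φ)).
cos β = 0.9449, cos φ = 0.8829, √(cos²β − cos²φ) = 0.3366.
K_a = 0.9449 × (0.9449 − 0.3366)/(0.9449 + 0.3366) = 0.4485.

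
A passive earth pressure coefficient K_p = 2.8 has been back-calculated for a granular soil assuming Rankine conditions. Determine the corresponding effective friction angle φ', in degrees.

28.3°

K_p = (1+sin φ)/(1−sin φ) ⇒ sin φ = (K_p − 1)/(K_p + 1) = 0.4737.
φ = arcsin(0.4737) = 28.27°.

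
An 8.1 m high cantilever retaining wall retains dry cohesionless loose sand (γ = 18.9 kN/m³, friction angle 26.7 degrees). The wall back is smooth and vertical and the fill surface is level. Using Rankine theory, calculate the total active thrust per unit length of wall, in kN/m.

K_a = tan²(45° − φ/2) = 0.3800.
P_a = ½ K_a γ H² = 0.5 × 0.3800 × 18.9 × 8.1² = 235.6 kN/m.

236 kN/m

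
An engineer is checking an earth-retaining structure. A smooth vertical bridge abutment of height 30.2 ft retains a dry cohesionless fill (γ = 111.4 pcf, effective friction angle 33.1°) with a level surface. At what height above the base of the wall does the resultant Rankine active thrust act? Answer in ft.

10.1 ft

K_a = 0.2936.
The pressure distribution is triangular, so the resultant acts at H/3 above the base = 30.2/3 = 10.07 ft.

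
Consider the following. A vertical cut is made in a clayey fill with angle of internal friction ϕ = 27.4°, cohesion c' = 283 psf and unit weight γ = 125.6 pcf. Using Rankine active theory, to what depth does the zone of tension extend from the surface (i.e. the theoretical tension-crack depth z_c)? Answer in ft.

K_a = tan²(45° − 27.4°/2) = 0.3697; √K_a = 0.6080.
The active pressure is zero where K_a γ z = 2c√K_a, so z_c = 2c/(γ√K_a) = 2×283/(125.6×0.6080) = 7.412 ft.

7.41 ft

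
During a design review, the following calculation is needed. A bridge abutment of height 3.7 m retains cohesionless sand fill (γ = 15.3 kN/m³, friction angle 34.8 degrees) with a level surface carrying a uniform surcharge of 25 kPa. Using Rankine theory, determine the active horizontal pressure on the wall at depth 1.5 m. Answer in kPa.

K_a = (1 − sin φ)/(1 + sin φ) = 0.2733.
σ_v = γz + q = 15.3 × 1.5 + 25 = 47.95 kPa.
σ_h = K_a σ_v = 0.2733 × 47.95 = 13.11 kPa.

13.1 kPa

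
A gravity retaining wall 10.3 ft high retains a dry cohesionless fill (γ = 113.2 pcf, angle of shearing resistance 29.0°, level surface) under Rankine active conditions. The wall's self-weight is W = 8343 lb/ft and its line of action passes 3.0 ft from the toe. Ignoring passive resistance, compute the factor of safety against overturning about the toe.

K_a = tan²(45° − 29.0°/2) = 0.3470.
P_a = ½K_aγH² = 0.5×0.3470×113.2×10.3² = 2083 lb/ft, acting at H/3 = 3.433 ft above the base.
Overturning moment M_o = P_a × H/3 = 2083 × 3.433 = 7153.
Resisting moment M_r = W × 3.0 = 8343 × 3.0 = 25030.
FS_overturning = M_r/M_o = 25030/7153 = 3.499.

3.50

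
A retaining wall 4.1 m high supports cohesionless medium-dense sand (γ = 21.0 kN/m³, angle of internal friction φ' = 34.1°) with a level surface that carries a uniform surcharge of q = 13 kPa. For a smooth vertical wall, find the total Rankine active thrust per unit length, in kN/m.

K_a = tan²(45° − φ/2) = 0.2815.
Soil triangle: ½ K_a γ H² = 0.5×0.2815×21.0×4.1² = 49.69 kN/m.
Surcharge rectangle: K_a q H = 0.2815×13×4.1 = 15.01 kN/m.
Total = 49.69 + 15.01 = 64.70 kN/m.

64.7 kN/m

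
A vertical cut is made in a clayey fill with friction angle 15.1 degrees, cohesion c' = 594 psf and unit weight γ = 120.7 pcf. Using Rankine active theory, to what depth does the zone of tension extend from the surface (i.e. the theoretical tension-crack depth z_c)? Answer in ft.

K_a = tan²(45° − 15.1°/2) = 0.5867; √K_a = 0.7659.
The active pressure is zero where K_a γ z = 2c√K_a, so z_c = 2c/(γ√K_a) = 2×594/(120.7×0.7659) = 12.85 ft.

12.9 ft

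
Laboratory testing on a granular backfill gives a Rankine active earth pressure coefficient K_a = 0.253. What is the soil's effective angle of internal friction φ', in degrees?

K_a = tan²(45° − φ/2) ⇒ 45° − φ/2 = arctan(√0.253) = 26.70°.
φ = 2(45° − 26.70°) = 36.60°.

36.6°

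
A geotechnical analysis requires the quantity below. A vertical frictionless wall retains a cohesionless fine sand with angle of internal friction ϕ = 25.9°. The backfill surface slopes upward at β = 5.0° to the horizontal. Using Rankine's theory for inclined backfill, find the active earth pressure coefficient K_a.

K_a = cos β · (cos β − √(cos²β − cos²φ)) / (cos β + √(cos²β − cos²φ)).
cos β = 0.9962, cos φ = 0.8996, √(cos²β − cos²φ) = 0.4280.
K_a = 0.9962 × (0.9962 − 0.4280)/(0.9962 + 0.4280) = 0.3974.

0.397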